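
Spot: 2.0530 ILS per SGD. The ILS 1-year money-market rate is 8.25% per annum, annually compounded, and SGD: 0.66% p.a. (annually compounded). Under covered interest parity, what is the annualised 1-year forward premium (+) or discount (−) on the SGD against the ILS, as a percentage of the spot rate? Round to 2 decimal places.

+7.54%

T = 1 year.
F = S · g_ILS/g_SGD = 2.053 × 1.082500/1.006600 = 2.2078010.
Annualised premium = (F − S)/S × (1/T) = (2.2078010 − 2.053)/2.053 ÷ 1 = 7.54%.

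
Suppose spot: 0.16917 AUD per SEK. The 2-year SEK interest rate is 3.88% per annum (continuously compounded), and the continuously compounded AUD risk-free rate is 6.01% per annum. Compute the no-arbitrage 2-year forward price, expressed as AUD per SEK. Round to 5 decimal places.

0.17653

T = 2 years.
AUD growth factor: e^(0.0601×2) = 1.1277224.
SEK accumulates by e^(0.0388×2) = 1.0806903.
Forward (AUD per SEK) = 0.16917 × 1.1277224 / 1.0806903 = 0.1765324.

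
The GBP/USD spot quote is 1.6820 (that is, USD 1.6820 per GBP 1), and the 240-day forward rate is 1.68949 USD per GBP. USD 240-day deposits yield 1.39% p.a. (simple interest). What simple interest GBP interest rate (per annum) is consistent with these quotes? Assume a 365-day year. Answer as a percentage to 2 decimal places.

0.71%

T = 240/365 years.
F/S = 1.68949/1.682 = 1.0044530 = (growth of USD) / (growth of GBP).
The USD side grows by 1 + 0.0139×240/365 = 1.0091397.
Hence g_GBP = 1.0046659.
(1.0046659 − 1)/T = 0.007096, i.e. 0.71%.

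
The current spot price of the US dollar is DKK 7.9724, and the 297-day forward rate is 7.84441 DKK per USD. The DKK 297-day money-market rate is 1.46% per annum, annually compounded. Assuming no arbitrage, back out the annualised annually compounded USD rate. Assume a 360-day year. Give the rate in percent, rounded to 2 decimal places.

3.47%

T = 297/360 years.
CIP gives F = S · g_DKK/g_USD, so g_DKK/g_USD = 7.84441/7.9724 = 0.9839459.
DKK growth factor: (1 + 0.0146)^(297/360) = 1.0120297.
Hence g_USD = 1.028542.
Annualise: 1.028542^(360/297) − 1 = 0.034700 = 3.47%.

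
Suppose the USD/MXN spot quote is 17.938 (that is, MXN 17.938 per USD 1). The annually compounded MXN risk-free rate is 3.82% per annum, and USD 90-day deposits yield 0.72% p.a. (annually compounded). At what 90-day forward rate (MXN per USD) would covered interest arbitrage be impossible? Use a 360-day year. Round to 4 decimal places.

T = 90/360 years.
MXN growth factor: (1 + 0.0382)^(90/360) = 1.00941617.
USD growth factor: (1 + 0.0072)^(90/360) = 1.00179516.
CIP: F = S · (grow MXN)/(grow USD) = 17.938 × 1.00941617/1.00179516 = 18.074461 MXN per USD.

18.0745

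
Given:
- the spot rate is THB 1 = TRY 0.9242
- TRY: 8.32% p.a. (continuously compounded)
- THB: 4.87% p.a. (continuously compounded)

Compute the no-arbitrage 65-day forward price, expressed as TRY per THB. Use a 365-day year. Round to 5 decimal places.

T = 65/365 years.
TRY growth factor: e^(0.0832×65/365) = 1.0149267.
Growth of 1 THB over T: e^(0.0487×65/365) = 1.0087103.
Forward (TRY per THB) = 0.9242 × 1.0149267 / 1.0087103 = 0.9298956.

0.92990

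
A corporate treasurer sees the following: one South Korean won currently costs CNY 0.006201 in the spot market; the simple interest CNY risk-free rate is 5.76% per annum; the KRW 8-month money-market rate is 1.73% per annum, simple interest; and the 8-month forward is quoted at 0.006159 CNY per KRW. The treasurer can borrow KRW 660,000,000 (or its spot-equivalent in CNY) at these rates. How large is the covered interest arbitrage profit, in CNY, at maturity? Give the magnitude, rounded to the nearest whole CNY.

CNY 137,996

T = 8/12 years.
Keep in KRW, deliver into the forward: 660,000,000·1.011533333·0.006159 = CNY 4,111,822.31.
Swap to CNY now, deposit: 660,000,000·0.006201·1.038400 = CNY 4,249,818.14.
The quoted forward undervalues KRW, so borrow KRW, convert to CNY at spot, deposit the CNY at 5.76%, and buy KRW forward at 0.006159 to cover the loan.
Profit = 4,249,818.14 − 4,111,822.31 = CNY 137,996.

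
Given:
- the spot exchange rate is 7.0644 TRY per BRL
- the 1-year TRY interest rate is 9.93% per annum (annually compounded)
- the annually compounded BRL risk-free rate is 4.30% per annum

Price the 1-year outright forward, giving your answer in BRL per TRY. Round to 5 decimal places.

0.13431

T = 1 year.
TRY accumulates by (1 + 0.0993)^1 = 1.099300.
BRL growth factor: (1 + 0.0430)^1 = 1.043000.
Forward (TRY per BRL) = 7.0644 × 1.099300 / 1.043000 = 7.445729.
Invert for BRL per TRY: 1 / 7.445729 = 0.13431.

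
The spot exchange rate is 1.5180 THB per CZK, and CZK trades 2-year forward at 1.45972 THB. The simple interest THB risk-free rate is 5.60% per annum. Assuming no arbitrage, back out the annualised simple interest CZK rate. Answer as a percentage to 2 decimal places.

T = 2 years.
F/S = 1.45972/1.518 = 0.9616074 = (growth of THB) / (growth of CZK).
THB growth factor: 1 + 0.0560×2 = 1.112000.
So the CZK growth factor = 1.1563971.
r = (1.1563971 − 1)/2 = 0.078199 → 7.82%.

7.82%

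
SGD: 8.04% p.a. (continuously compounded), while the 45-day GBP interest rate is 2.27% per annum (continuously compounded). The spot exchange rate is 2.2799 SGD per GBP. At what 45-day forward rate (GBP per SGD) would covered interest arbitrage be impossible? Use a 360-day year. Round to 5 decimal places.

0.43546

T = 45/360 years.
SGD accumulates by e^(0.0804×45/360) = 1.0101007.
GBP accumulates by e^(0.0227×45/360) = 1.0028415.
CIP: F = S · (grow SGD)/(grow GBP) = 2.2799 × 1.0101007/1.0028415 = 2.296403 SGD per GBP.
Invert for GBP per SGD: 1 / 2.296403 = 0.43546.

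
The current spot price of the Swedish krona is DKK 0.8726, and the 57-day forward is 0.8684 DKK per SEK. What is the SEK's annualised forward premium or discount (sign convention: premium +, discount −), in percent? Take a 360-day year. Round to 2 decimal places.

-3.04%

T = 57/360 years.
Period premium: (0.8684 − 0.8726)/0.8726 = -0.0048132.
Per annum: -0.0048132 / (57/360) = -0.030399 = -3.04%.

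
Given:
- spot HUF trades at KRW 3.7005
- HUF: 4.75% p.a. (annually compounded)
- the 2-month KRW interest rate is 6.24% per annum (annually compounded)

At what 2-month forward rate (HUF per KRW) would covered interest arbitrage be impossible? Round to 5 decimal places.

0.26960

T = 2/12 years.
KRW growth factor: (1 + 0.0624)^(2/12) = 1.0101395.
HUF growth factor: (1 + 0.0475)^(2/12) = 1.0077644.
CIP: F = S · (grow KRW)/(grow HUF) = 3.7005 × 1.0101395/1.0077644 = 3.709221 KRW per HUF.
Invert for HUF per KRW: 1 / 3.709221 = 0.26960.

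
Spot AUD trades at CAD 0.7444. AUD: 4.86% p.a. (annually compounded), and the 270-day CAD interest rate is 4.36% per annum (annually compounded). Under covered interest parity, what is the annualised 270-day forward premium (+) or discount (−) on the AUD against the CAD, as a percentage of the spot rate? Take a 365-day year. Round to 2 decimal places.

-0.48%

T = 270/365 years.
CIP forward (CAD per AUD) = 0.7444 × 1.0320723/1.0357278 = 0.7417727.
Annualised premium = (F − S)/S × (1/T) = (0.7417727 − 0.7444)/0.7444 ÷ (270/365) = -0.48%.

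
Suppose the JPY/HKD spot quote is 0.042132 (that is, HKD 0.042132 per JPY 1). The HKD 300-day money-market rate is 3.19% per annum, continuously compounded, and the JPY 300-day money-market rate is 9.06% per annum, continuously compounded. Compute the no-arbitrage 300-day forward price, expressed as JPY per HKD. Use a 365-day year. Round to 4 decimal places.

24.9081

T = 300/365 years.
HKD growth factor: e^(0.0319×300/365) = 1.02656592.
Growth of 1 JPY over T: e^(0.0906×300/365) = 1.07730845.
CIP: F = S · (grow HKD)/(grow JPY) = 0.042132 × 1.02656592/1.07730845 = 0.040147532 HKD per JPY.
Quoted the other way: 1/0.040147532 = 24.9081 JPY per HKD.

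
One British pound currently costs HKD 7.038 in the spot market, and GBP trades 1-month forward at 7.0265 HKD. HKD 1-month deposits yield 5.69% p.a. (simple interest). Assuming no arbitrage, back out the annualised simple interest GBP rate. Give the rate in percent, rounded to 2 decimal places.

7.66%

T = 1/12 years.
CIP gives F = S · g_HKD/g_GBP, so g_HKD/g_GBP = 7.0265/7.038 = 0.9983660.
HKD growth factor: 1 + 0.0569×1/12 = 1.0047417.
That pins the GBP growth at 1.0063861.
r = (1.0063861 − 1)/(1/12) = 0.076633 → 7.66%.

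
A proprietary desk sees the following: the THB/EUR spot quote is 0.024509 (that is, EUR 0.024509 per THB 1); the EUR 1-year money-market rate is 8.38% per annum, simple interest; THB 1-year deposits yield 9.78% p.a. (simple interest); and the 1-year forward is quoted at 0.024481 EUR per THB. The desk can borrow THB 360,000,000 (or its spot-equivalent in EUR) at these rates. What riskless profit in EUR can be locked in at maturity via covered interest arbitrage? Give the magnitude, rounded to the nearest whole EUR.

EUR 112,460

T = 1 year.
Route A — deposit THB, sell forward: 360,000,000 × 1.097800 × 0.024481 = EUR 9,675,087.05.
Route B — convert at spot, deposit EUR: 360,000,000 × 0.024509 × 1.083800 = EUR 9,562,627.51.
The quoted forward overvalues THB, so borrow EUR, buy THB at spot, deposit the THB at 9.78%, and sell the proceeds forward at 0.024481.
Arbitrage profit = |9,675,087.05 − 9,562,627.51| = EUR 112,460.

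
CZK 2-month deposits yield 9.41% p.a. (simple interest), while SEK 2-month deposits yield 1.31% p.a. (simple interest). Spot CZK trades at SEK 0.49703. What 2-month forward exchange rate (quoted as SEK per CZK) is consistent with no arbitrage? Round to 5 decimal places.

0.49042

T = 2/12 years.
SEK accumulates by 1 + 0.0131×2/12 = 1.0021833.
CZK accumulates by 1 + 0.0941×2/12 = 1.0156833.
So F = 0.49703 × 1.0021833 / 1.0156833 = 0.4904237 (SEK/CZK).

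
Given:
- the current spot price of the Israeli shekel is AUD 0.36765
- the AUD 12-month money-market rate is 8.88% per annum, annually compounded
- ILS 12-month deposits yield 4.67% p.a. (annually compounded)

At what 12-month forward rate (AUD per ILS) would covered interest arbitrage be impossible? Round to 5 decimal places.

0.38244

T = 1 year.
Growth of 1 AUD over T: (1 + 0.0888)^1 = 1.088800.
ILS accumulates by (1 + 0.0467)^1 = 1.046700.
Forward (AUD per ILS) = 0.36765 × 1.088800 / 1.046700 = 0.3824375.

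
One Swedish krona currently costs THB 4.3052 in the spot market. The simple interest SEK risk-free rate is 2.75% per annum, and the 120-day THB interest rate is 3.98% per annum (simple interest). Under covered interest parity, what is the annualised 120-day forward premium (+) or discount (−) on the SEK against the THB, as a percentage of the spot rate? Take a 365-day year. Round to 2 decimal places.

T = 120/365 years.
F = S · g_THB/g_SEK = 4.3052 × 1.0130849/1.0090411 = 4.3224534.
(F − S)/S ÷ T = (4.3224534 − 4.3052)/4.3052/(120/365) = 0.012190 → 1.22%.

+1.22%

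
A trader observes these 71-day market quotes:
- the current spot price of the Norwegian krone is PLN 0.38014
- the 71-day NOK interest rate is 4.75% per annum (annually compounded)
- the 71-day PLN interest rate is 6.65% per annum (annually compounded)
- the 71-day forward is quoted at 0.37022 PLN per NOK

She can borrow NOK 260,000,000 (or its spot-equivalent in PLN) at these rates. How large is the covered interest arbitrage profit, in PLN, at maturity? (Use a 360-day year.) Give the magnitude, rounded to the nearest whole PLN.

T = 71/360 years.
Invest the NOK and cover forward: 260,000,000 × 1.009194379 × 0.37022 = PLN 97,142,225.18.
Convert at spot and invest in PLN: 260,000,000 × 0.38014 × 1.0127785691 = PLN 100,099,387.77.
The quoted forward undervalues NOK, so borrow NOK, convert to PLN at spot, deposit the PLN at 6.65%, and buy NOK forward at 0.37022 to cover the loan.
The gap between the two covered legs is PLN 2,957,163.

PLN 2,957,163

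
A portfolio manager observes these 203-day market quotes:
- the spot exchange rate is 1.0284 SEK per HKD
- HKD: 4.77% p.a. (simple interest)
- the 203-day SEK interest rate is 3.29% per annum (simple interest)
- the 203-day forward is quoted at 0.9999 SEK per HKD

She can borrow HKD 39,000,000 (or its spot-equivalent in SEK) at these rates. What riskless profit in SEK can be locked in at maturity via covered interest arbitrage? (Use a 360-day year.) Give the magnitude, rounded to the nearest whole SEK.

T = 203/360 years.
Invest the HKD and cover forward: 39,000,000 × 1.0268975 × 0.9999 = SEK 40,044,997.60.
Convert at spot and invest in SEK: 39,000,000 × 1.0284 × 1.0185519444 = SEK 40,851,673.97.
The quoted forward undervalues HKD, so borrow HKD, convert to SEK at spot, deposit the SEK at 3.29%, and buy HKD forward at 0.9999 to cover the loan.
The gap between the two covered legs is SEK 806,676.

SEK 806,676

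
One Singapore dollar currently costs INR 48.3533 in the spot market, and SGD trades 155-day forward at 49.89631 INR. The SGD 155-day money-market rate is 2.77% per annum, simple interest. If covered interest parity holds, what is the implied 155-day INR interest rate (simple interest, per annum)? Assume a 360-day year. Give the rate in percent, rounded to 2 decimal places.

T = 155/360 years.
F/S = 49.89631/48.3533 = 1.0319112 = (growth of INR) / (growth of SGD).
The SGD side grows by 1 + 0.0277×155/360 = 1.0119264.
That pins the INR growth at 1.0442182.
(1.0442182 − 1)/T = 0.102700, i.e. 10.27%.

10.27%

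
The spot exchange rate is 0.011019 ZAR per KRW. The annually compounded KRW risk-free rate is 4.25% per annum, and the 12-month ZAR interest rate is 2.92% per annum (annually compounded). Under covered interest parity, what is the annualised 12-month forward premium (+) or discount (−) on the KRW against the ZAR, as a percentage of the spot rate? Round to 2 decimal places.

T = 1 year.
F = S · g_ZAR/g_KRW = 0.011019 × 1.029200/1.042500 = 0.010878422.
Annualised premium = (F − S)/S × (1/T) = (0.010878422 − 0.011019)/0.011019 ÷ 1 = -1.28%.

-1.28%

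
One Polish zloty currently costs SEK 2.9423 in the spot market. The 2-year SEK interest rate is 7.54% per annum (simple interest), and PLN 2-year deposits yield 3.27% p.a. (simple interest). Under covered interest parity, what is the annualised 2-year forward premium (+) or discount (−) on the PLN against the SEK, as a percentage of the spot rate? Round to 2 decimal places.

T = 2 years.
No-arbitrage forward: 2.9423 × 1.150800 / 1.065400 = 3.1781480 SEK/PLN.
Annualised premium = (F − S)/S × (1/T) = (3.1781480 − 2.9423)/2.9423 ÷ 2 = 4.01%.

+4.01%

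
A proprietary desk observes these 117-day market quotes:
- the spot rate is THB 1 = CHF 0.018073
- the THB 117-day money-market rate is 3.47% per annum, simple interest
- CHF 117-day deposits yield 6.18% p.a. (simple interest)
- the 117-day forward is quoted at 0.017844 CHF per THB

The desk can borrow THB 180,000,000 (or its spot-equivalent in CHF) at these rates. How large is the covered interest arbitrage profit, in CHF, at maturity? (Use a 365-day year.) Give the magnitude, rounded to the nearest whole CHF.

CHF 69,938

T = 117/365 years.
Keep in THB, deliver into the forward: 180,000,000·1.011123014·0.017844 = CHF 3,247,646.23.
Swap to CHF now, deposit: 180,000,000·0.018073·1.019809863 = CHF 3,317,584.26.
The quoted forward undervalues THB, so borrow THB, convert to CHF at spot, deposit the CHF at 6.18%, and buy THB forward at 0.017844 to cover the loan.
Arbitrage profit = |3,247,646.23 − 3,317,584.26| = CHF 69,938.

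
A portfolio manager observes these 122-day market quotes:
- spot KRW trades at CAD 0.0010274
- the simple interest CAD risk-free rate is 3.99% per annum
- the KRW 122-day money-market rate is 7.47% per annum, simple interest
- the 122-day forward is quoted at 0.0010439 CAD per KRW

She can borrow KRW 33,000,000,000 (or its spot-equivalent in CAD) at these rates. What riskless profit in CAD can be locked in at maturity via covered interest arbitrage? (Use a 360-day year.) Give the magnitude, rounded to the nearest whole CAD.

CAD 958,128

T = 122/360 years.
Invest the KRW and cover forward: 33,000,000,000 × 1.025315 × 0.0010439 = CAD 35,320,768.84.
Convert at spot and invest in CAD: 33,000,000,000 × 0.0010274 × 1.0135216667 = CAD 34,362,641.29.
The quoted forward overvalues KRW, so borrow CAD, buy KRW at spot, deposit the KRW at 7.47%, and sell the proceeds forward at 0.0010439.
Arbitrage profit = |35,320,768.84 − 34,362,641.29| = CAD 958,128.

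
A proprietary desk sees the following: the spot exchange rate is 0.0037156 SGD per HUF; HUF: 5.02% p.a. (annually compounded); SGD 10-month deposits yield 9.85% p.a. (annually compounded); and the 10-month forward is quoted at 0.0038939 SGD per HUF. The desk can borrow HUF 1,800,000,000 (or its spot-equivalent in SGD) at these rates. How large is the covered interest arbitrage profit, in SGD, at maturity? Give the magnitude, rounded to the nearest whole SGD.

T = 10/12 years.
Route A — deposit HUF, sell forward: 1,800,000,000 × 1.041661657 × 0.0038939 = SGD 7,301,027.39.
Route B — convert at spot, deposit SGD: 1,800,000,000 × 0.0037156 × 1.081434078 = SGD 7,232,717.63.
The quoted forward overvalues HUF, so borrow SGD, buy HUF at spot, deposit the HUF at 5.02%, and sell the proceeds forward at 0.0038939.
Arbitrage profit = |7,301,027.39 − 7,232,717.63| = SGD 68,310.

SGD 68,310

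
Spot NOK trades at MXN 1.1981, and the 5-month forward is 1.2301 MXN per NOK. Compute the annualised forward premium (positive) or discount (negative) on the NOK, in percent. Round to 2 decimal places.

+6.41%

T = 5/12 years.
NOK trades forward at +2.67090% vs spot over the period.
Annualise by dividing by T: 0.0267090 / (5/12) = 0.064102 → 6.41%.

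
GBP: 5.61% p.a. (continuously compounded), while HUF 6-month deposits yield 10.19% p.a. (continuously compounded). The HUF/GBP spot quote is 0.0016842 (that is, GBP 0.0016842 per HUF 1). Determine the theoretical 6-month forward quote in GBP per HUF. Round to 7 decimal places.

0.0016461

T = 6/12 years.
Growth of 1 GBP over T: e^(0.0561×6/12) = 1.0284471.
HUF growth factor: e^(0.1019×6/12) = 1.0522703.
CIP: F = S · (grow GBP)/(grow HUF) = 0.0016842 × 1.0284471/1.0522703 = 0.001646070 GBP per HUF.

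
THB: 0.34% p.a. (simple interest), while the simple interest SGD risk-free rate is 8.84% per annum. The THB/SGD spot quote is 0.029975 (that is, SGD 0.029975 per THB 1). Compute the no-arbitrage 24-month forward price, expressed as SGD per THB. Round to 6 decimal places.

T = 2 years.
SGD accumulates by 1 + 0.0884×2 = 1.176800.
THB growth factor: 1 + 0.0034×2 = 1.006800.
CIP: F = S · (grow SGD)/(grow THB) = 0.029975 × 1.176800/1.006800 = 0.03503633 SGD per THB.

0.035036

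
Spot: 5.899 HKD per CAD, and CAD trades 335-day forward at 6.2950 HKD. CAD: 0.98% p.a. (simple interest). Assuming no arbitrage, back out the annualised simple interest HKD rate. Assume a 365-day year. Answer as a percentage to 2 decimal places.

T = 335/365 years.
By CIP, F/S equals the HKD-to-CAD growth ratio: 6.295/5.899 = 1.0671300.
CAD growth factor: 1 + 0.0098×335/365 = 1.0089945.
That pins the HKD growth at 1.0767283.
r = (1.0767283 − 1)/(335/365) = 0.083599 → 8.36%.

8.36%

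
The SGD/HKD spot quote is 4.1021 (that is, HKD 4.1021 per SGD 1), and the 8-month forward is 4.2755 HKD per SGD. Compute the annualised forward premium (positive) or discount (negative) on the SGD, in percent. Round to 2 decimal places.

T = 8/12 years.
(F − S)/S = (4.2755 − 4.1021)/4.1021 = 0.0422710.
Annualise by dividing by T: 0.0422710 / (8/12) = 0.063407 → 6.34%.

+6.34%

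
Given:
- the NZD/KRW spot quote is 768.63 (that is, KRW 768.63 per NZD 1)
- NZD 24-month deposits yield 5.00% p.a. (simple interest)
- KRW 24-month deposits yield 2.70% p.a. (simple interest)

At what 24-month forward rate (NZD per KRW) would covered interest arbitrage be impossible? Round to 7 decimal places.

0.0013578

T = 2 years.
KRW accumulates by 1 + 0.0270×2 = 1.054000.
NZD growth factor: 1 + 0.0500×2 = 1.100000.
CIP: F = S · (grow KRW)/(grow NZD) = 768.63 × 1.054000/1.100000 = 736.4873 KRW per NZD.
Quoted the other way: 1/736.4873 = 0.0013578 NZD per KRW.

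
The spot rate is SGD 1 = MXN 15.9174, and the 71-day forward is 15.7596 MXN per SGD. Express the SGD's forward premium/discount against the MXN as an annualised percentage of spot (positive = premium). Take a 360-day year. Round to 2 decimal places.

-5.03%

T = 71/360 years.
(F − S)/S = (15.7596 − 15.9174)/15.9174 = -0.0099137.
Per annum: -0.0099137 / (71/360) = -0.050267 = -5.03%.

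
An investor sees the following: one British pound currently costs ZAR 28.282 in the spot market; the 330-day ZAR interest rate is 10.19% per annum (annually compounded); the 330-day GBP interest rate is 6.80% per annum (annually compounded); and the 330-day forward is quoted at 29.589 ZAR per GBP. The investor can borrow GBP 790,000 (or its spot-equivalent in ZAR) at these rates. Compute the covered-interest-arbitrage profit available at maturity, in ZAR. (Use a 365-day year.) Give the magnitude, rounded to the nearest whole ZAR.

T = 330/365 years.
Invest the GBP and cover forward: 790,000 × 1.0612838209 × 29.589 = ZAR 24,807,838.31.
Convert at spot and invest in ZAR: 790,000 × 28.282 × 1.0916945741 = ZAR 24,391,491.70.
The quoted forward overvalues GBP, so borrow ZAR, buy GBP at spot, deposit the GBP at 6.80%, and sell the proceeds forward at 29.589.
Arbitrage profit = |24,807,838.31 − 24,391,491.70| = ZAR 416,347.

ZAR 416,347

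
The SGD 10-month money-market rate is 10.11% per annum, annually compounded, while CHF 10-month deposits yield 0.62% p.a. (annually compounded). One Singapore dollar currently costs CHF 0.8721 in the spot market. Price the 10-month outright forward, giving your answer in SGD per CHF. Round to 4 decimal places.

T = 10/12 years.
CHF accumulates by (1 + 0.0062)^(10/12) = 1.005164.
Growth of 1 SGD over T: (1 + 0.1011)^(10/12) = 1.0835667.
CIP: F = S · (grow CHF)/(grow SGD) = 0.8721 × 1.005164/1.0835667 = 0.8089982 CHF per SGD.
Quoted the other way: 1/0.8089982 = 1.2361 SGD per CHF.

1.2361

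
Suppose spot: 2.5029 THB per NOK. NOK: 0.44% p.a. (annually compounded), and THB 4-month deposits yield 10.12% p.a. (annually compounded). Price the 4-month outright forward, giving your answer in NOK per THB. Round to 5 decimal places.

0.38747

T = 4/12 years.
THB accumulates by (1 + 0.1012)^(4/12) = 1.0326554.
NOK accumulates by (1 + 0.0044)^(4/12) = 1.0014645.
So F = 2.5029 × 1.0326554 / 1.0014645 = 2.580854 (THB/NOK).
Quoted the other way: 1/2.580854 = 0.38747 NOK per THB.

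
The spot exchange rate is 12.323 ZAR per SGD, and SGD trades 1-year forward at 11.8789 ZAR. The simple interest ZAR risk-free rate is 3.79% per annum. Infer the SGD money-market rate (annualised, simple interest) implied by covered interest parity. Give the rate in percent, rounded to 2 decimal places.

T = 1 year.
CIP gives F = S · g_ZAR/g_SGD, so g_ZAR/g_SGD = 11.8789/12.323 = 0.9639617.
The ZAR side grows by 1 + 0.0379×1 = 1.037900.
So the SGD growth factor = 1.0767025.
(1.0767025 − 1)/T = 0.076702, i.e. 7.67%.

7.67%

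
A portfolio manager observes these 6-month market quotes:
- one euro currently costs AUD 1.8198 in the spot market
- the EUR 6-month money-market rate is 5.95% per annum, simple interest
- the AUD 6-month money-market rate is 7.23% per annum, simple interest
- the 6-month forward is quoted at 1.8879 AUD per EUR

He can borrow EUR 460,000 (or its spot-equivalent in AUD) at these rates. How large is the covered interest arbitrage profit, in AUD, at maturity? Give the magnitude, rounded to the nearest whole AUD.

AUD 26,900

T = 6/12 years.
Invest the EUR and cover forward: 460,000 × 1.029750 × 1.8879 = AUD 894,269.91.
Convert at spot and invest in AUD: 460,000 × 1.8198 × 1.036150 = AUD 867,369.45.
The quoted forward overvalues EUR, so borrow AUD, buy EUR at spot, deposit the EUR at 5.95%, and sell the proceeds forward at 1.8879.
The gap between the two covered legs is AUD 26,900.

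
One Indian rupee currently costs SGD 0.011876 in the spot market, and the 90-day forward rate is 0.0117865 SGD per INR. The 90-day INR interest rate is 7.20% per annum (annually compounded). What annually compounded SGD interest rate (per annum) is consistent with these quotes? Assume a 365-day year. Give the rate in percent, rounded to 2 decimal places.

T = 90/365 years.
F/S = 0.0117865/0.011876 = 0.9924638 = (growth of SGD) / (growth of INR).
INR growth factor: (1 + 0.0720)^(90/365) = 1.0172912.
That pins the SGD growth at 1.0096247.
r = 1.0096247^(365/90) − 1 = 0.039611 → 3.96%.

3.96%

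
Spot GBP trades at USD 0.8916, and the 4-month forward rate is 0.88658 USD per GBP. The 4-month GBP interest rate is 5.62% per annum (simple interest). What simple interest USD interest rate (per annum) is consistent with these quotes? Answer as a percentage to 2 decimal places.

3.90%

T = 4/12 years.
CIP gives F = S · g_USD/g_GBP, so g_USD/g_GBP = 0.88658/0.8916 = 0.9943697.
The GBP side grows by 1 + 0.0562×4/12 = 1.0187333.
That pins the USD growth at 1.0129975.
r = (1.0129975 − 1)/(4/12) = 0.038992 → 3.90%.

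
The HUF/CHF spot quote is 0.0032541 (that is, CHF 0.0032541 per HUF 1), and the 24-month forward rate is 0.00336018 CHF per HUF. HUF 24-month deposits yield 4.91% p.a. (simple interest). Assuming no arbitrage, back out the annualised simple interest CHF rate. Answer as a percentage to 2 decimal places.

6.70%

T = 2 years.
CIP gives F = S · g_CHF/g_HUF, so g_CHF/g_HUF = 0.00336018/0.0032541 = 1.0325989.
The HUF side grows by 1 + 0.0491×2 = 1.098200.
So the CHF growth factor = 1.1340001.
(1.1340001 − 1)/T = 0.067000, i.e. 6.70%.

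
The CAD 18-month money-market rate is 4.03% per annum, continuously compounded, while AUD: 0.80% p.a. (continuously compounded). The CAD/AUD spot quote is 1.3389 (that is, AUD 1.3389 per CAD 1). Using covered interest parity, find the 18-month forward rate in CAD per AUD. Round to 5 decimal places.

0.78396

T = 18/12 years.
Growth of 1 AUD over T: e^(0.0080×18/12) = 1.0120723.
CAD growth factor: e^(0.0403×18/12) = 1.0623145.
CIP: F = S · (grow AUD)/(grow CAD) = 1.3389 × 1.0120723/1.0623145 = 1.275577 AUD per CAD.
Quoted the other way: 1/1.275577 = 0.78396 CAD per AUD.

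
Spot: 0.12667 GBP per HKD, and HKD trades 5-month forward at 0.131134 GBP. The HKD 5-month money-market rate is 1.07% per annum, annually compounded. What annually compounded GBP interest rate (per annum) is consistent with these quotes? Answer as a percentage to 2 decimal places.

9.83%

T = 5/12 years.
F/S = 0.131134/0.12667 = 1.0352412 = (growth of GBP) / (growth of HKD).
The HKD side grows by (1 + 0.0107)^(5/12) = 1.0044445.
So the GBP growth factor = 1.0398423.
r = 1.0398423^(12/5) − 1 = 0.098302 → 9.83%.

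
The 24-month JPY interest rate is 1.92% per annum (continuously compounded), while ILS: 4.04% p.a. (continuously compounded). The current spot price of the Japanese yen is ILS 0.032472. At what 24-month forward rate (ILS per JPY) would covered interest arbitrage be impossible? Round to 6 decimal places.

T = 2 years.
ILS accumulates by e^(0.0404×2) = 1.084154.
Growth of 1 JPY over T: e^(0.0192×2) = 1.0391468.
Forward (ILS per JPY) = 0.032472 × 1.084154 / 1.0391468 = 0.03387842.

0.033878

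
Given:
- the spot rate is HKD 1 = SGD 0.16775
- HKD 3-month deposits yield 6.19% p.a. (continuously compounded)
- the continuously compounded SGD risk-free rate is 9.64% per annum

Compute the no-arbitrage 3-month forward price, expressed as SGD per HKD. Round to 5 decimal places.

0.16920

T = 3/12 years.
Growth of 1 SGD over T: e^(0.0964×3/12) = 1.0243928.
HKD accumulates by e^(0.0619×3/12) = 1.0155954.
Forward (SGD per HKD) = 0.16775 × 1.0243928 / 1.0155954 = 0.1692031.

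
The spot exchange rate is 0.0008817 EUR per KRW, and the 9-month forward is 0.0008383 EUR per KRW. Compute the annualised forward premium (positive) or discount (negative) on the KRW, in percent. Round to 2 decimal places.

-6.56%

T = 9/12 years.
(F − S)/S = (0.0008383 − 0.0008817)/0.0008817 = -0.0492231.
Annualise by dividing by T: -0.0492231 / (9/12) = -0.065631 → -6.56%.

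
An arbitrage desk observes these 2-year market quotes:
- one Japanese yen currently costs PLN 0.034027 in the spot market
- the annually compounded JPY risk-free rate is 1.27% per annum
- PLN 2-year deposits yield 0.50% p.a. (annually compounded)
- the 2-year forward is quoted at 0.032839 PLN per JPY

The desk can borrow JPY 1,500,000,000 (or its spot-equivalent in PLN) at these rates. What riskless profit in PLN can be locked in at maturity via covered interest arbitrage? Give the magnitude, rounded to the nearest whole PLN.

PLN 1,034,570

T = 2 years.
Route A — deposit JPY, sell forward: 1,500,000,000 × 1.02556129 × 0.032839 = PLN 50,517,610.80.
Route B — convert at spot, deposit PLN: 1,500,000,000 × 0.034027 × 1.010025 = PLN 51,552,181.01.
The quoted forward undervalues JPY, so borrow JPY, convert to PLN at spot, deposit the PLN at 0.50%, and buy JPY forward at 0.032839 to cover the loan.
Arbitrage profit = |50,517,610.80 − 51,552,181.01| = PLN 1,034,570.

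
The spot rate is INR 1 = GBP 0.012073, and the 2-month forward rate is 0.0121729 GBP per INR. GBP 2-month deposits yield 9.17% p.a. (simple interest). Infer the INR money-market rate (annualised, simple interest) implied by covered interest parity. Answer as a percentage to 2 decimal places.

4.17%

T = 2/12 years.
CIP gives F = S · g_GBP/g_INR, so g_GBP/g_INR = 0.0121729/0.012073 = 1.0082747.
GBP growth factor: 1 + 0.0917×2/12 = 1.0152833.
Hence g_INR = 1.0069511.
r = (1.0069511 − 1)/(2/12) = 0.041707 → 4.17%.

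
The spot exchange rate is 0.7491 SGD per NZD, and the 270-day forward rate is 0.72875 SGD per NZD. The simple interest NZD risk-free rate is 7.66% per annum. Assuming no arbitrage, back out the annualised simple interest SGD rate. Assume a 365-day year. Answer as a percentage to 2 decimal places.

3.78%

T = 270/365 years.
CIP gives F = S · g_SGD/g_NZD, so g_SGD/g_NZD = 0.72875/0.7491 = 0.9728341.
The NZD side grows by 1 + 0.0766×270/365 = 1.056663.
That pins the SGD growth at 1.0279578.
r = (1.0279578 − 1)/(270/365) = 0.037795 → 3.78%.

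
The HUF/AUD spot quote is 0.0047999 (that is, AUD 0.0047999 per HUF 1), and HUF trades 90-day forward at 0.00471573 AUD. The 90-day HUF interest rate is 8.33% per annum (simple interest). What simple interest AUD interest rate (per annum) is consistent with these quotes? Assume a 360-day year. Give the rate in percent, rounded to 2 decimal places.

1.17%

T = 90/360 years.
F/S = 0.00471573/0.0047999 = 0.9824642 = (growth of AUD) / (growth of HUF).
HUF growth factor: 1 + 0.0833×90/360 = 1.020825.
So the AUD growth factor = 1.002924.
r = (1.002924 − 1)/(90/360) = 0.011696 → 1.17%.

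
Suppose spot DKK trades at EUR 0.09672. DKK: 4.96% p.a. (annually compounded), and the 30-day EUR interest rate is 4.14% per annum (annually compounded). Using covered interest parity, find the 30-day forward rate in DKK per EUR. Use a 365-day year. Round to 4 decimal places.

10.3458

T = 30/365 years.
EUR accumulates by (1 + 0.0414)^(30/365) = 1.00333975.
Growth of 1 DKK over T: (1 + 0.0496)^(30/365) = 1.00398676.
So F = 0.09672 × 1.00333975 / 1.00398676 = 0.096657670 (EUR/DKK).
Invert for DKK per EUR: 1 / 0.096657670 = 10.3458.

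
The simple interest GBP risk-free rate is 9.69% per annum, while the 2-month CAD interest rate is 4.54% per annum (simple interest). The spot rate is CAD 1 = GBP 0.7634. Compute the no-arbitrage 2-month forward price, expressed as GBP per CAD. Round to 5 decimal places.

0.76990

T = 2/12 years.
GBP growth factor: 1 + 0.0969×2/12 = 1.016150.
CAD accumulates by 1 + 0.0454×2/12 = 1.0075667.
So F = 0.7634 × 1.016150 / 1.0075667 = 0.7699033 (GBP/CAD).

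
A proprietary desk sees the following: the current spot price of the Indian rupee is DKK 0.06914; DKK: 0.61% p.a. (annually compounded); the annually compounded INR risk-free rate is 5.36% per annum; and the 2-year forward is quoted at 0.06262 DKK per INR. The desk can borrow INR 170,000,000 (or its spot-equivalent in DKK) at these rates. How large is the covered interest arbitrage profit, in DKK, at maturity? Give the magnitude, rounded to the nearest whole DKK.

T = 2 years.
Keep in INR, deliver into the forward: 170,000,000·1.11007296·0.06262 = DKK 11,817,170.69.
Swap to DKK now, deposit: 170,000,000·0.06914·1.01223721 = DKK 11,897,633.72.
The quoted forward undervalues INR, so borrow INR, convert to DKK at spot, deposit the DKK at 0.61%, and buy INR forward at 0.06262 to cover the loan.
Profit = 11,897,633.72 − 11,817,170.69 = DKK 80,463.

DKK 80,463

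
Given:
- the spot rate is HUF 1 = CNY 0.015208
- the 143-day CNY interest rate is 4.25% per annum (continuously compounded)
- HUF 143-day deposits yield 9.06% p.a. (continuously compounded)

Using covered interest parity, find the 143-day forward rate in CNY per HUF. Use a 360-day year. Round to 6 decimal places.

0.014920

T = 143/360 years.
Growth of 1 CNY over T: e^(0.0425×143/360) = 1.0170252.
HUF accumulates by e^(0.0906×143/360) = 1.0366438.
CIP: F = S · (grow CNY)/(grow HUF) = 0.015208 × 1.0170252/1.0366438 = 0.01492019 CNY per HUF.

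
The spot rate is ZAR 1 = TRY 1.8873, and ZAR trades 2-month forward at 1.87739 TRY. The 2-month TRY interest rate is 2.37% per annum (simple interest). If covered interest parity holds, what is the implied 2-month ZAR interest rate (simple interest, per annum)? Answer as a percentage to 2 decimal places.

5.55%

T = 2/12 years.
By CIP, F/S equals the TRY-to-ZAR growth ratio: 1.87739/1.8873 = 0.9947491.
The TRY side grows by 1 + 0.0237×2/12 = 1.003950.
So the ZAR growth factor = 1.0092495.
(1.0092495 − 1)/T = 0.055497, i.e. 5.55%.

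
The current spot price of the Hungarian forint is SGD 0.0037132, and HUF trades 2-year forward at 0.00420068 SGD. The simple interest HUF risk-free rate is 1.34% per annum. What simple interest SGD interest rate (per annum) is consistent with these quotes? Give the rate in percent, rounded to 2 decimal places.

8.08%

T = 2 years.
CIP gives F = S · g_SGD/g_HUF, so g_SGD/g_HUF = 0.00420068/0.0037132 = 1.1312830.
The HUF side grows by 1 + 0.0134×2 = 1.026800.
So the SGD growth factor = 1.1616014.
(1.1616014 − 1)/T = 0.080801, i.e. 8.08%.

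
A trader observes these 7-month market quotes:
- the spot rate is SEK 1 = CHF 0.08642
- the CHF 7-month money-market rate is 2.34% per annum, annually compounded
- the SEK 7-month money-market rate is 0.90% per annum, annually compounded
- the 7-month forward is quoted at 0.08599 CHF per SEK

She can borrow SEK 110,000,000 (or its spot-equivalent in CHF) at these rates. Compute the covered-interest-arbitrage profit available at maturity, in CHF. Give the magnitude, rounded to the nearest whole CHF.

CHF 126,867

T = 7/12 years.
Invest the SEK and cover forward: 110,000,000 × 1.005240198 × 0.08599 = CHF 9,508,466.51.
Convert at spot and invest in CHF: 110,000,000 × 0.08642 × 1.013584181 = CHF 9,635,333.94.
The quoted forward undervalues SEK, so borrow SEK, convert to CHF at spot, deposit the CHF at 2.34%, and buy SEK forward at 0.08599 to cover the loan.
Profit = 9,635,333.94 − 9,508,466.51 = CHF 126,867.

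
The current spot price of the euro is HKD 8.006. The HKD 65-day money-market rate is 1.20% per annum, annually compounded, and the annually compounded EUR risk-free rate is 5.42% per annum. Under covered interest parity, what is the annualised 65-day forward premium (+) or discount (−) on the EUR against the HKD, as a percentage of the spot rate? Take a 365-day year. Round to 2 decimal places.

-4.07%

T = 65/365 years.
No-arbitrage forward: 8.006 × 1.0021265 / 1.0094439 = 7.947965 HKD/EUR.
Annualised premium = (F − S)/S × (1/T) = (7.947965 − 8.006)/8.006 ÷ (65/365) = -4.07%.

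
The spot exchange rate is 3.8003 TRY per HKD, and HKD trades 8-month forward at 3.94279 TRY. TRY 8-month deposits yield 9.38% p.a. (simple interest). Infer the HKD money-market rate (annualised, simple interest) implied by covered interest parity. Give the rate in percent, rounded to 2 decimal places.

T = 8/12 years.
CIP gives F = S · g_TRY/g_HKD, so g_TRY/g_HKD = 3.94279/3.8003 = 1.0374944.
TRY growth factor: 1 + 0.0938×8/12 = 1.0625333.
That pins the HKD growth at 1.024134.
(1.024134 − 1)/T = 0.036201, i.e. 3.62%.

3.62%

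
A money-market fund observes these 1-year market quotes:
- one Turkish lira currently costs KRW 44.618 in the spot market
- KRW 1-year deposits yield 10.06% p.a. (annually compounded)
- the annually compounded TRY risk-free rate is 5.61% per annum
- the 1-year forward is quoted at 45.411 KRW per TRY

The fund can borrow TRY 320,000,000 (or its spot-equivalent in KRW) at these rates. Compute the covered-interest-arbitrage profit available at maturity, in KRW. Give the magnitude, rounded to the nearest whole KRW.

KRW 367,364,384

T = 1 year.
Invest the TRY and cover forward: 320,000,000 × 1.056100 × 45.411 = KRW 15,346,738,272.00.
Convert at spot and invest in KRW: 320,000,000 × 44.618 × 1.100600 = KRW 15,714,102,656.00.
The quoted forward undervalues TRY, so borrow TRY, convert to KRW at spot, deposit the KRW at 10.06%, and buy TRY forward at 45.411 to cover the loan.
Arbitrage profit = |15,346,738,272.00 − 15,714,102,656.00| = KRW 367,364,384.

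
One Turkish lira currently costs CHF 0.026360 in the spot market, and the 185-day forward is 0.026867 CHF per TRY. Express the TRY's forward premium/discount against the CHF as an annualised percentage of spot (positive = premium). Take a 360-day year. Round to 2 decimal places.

T = 185/360 years.
TRY trades forward at +1.92337% vs spot over the period.
Annualise by dividing by T: 0.0192337 / (185/360) = 0.037428 → 3.74%.

+3.74%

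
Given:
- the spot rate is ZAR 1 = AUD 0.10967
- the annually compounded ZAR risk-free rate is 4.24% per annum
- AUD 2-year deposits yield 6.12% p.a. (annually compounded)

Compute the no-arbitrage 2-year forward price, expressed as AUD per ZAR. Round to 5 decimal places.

0.11366

T = 2 years.
Growth of 1 AUD over T: (1 + 0.0612)^2 = 1.1261454.
Growth of 1 ZAR over T: (1 + 0.0424)^2 = 1.0865978.
CIP: F = S · (grow AUD)/(grow ZAR) = 0.10967 × 1.1261454/1.0865978 = 0.1136615 AUD per ZAR.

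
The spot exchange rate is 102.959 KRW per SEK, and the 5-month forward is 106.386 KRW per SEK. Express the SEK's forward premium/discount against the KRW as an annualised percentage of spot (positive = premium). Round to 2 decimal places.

T = 5/12 years.
Period premium: (106.386 − 102.959)/102.959 = 0.0332851.
Annualise by dividing by T: 0.0332851 / (5/12) = 0.079884 → 7.99%.

+7.99%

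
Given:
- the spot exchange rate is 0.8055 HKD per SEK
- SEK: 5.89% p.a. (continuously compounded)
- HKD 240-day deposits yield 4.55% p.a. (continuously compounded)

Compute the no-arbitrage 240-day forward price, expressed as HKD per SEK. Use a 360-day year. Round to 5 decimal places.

0.79834

T = 240/360 years.
HKD accumulates by e^(0.0455×240/360) = 1.0307981.
SEK accumulates by e^(0.0589×240/360) = 1.0400478.
So F = 0.8055 × 1.0307981 / 1.0400478 = 0.7983363 (HKD/SEK).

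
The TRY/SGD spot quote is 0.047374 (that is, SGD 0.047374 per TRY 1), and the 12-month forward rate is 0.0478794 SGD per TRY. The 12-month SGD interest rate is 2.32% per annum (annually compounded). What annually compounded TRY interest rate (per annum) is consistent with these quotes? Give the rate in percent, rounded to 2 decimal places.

T = 1 year.
By CIP, F/S equals the SGD-to-TRY growth ratio: 0.0478794/0.047374 = 1.0106683.
The SGD side grows by (1 + 0.0232)^1 = 1.023200.
So the TRY growth factor = 1.0123994.
r = 1.0123994^(1/1) − 1 = 0.012399 → 1.24%.

1.24%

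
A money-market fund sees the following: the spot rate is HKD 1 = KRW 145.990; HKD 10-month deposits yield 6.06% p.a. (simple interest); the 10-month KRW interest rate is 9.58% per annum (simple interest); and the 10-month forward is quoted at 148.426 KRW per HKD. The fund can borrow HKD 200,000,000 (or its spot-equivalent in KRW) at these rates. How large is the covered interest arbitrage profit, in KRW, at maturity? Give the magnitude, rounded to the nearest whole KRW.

KRW 344,671,067

T = 10/12 years.
Keep in HKD, deliver into the forward: 200,000,000·1.050500·148.426 = KRW 31,184,302,600.00.
Swap to KRW now, deposit: 200,000,000·145.990·1.079833333333 = KRW 31,528,973,666.66.
The quoted forward undervalues HKD, so borrow HKD, convert to KRW at spot, deposit the KRW at 9.58%, and buy HKD forward at 148.426 to cover the loan.
Arbitrage profit = |31,184,302,600.00 − 31,528,973,666.66| = KRW 344,671,067.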